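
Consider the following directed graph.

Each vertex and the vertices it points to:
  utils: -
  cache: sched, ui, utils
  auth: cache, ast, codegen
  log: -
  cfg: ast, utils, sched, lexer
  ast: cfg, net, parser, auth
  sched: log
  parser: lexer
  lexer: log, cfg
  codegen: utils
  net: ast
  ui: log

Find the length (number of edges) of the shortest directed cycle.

For each vertex v, BFS finds the shortest path from v back to v.
The shortest such closed walk is auth → ast → auth, length 2.

2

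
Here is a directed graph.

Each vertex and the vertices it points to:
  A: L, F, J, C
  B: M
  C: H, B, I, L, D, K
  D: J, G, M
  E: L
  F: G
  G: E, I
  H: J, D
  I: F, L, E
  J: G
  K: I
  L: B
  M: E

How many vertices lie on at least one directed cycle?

A vertex is on a directed cycle iff it belongs to a strongly connected component of size ≥ 2 (or has a self-loop).
The vertices on cycles are {B, E, F, G, I, L, M} — 7 in total.

7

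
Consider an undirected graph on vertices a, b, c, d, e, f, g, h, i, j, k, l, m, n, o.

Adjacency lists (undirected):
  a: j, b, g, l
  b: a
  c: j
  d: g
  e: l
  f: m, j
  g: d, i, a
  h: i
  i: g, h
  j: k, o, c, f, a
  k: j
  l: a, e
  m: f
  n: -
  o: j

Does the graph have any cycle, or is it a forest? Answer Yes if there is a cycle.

No

DFS, tracking each vertex's parent; an edge to a visited non-parent vertex closes a cycle.
Start from m:
visit m (parent –)
  visit f (parent m)
    f–m: parent, skip
    visit j (parent f)
      visit k (parent j)
        k–j: parent, skip
      visit o (parent j)
        o–j: parent, skip
      visit c (parent j)
        c–j: parent, skip
      j–f: parent, skip
      visit a (parent j)
        a–j: parent, skip
        visit b (parent a)
          b–a: parent, skip
        visit g (parent a)
          visit d (parent g)
            d–g: parent, skip
          visit i (parent g)
            i–g: parent, skip
            visit h (parent i)
              h–i: parent, skip
          g–a: parent, skip
        visit l (parent a)
          l–a: parent, skip
          visit e (parent l)
            e–l: parent, skip
visit n (parent –)
No non-parent visited neighbor found — the graph is a forest.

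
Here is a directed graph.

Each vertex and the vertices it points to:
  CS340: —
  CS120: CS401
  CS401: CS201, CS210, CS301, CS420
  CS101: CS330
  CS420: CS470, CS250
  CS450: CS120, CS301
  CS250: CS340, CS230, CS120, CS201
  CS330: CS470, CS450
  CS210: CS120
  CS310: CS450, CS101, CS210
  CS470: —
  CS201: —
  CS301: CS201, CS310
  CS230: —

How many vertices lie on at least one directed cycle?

10

A vertex is on a directed cycle iff it belongs to a strongly connected component of size ≥ 2 (or has a self-loop).
The vertices on cycles are {CS101, CS120, CS210, CS250, CS301, CS310, CS330, CS401, CS420, CS450} — 10 in total.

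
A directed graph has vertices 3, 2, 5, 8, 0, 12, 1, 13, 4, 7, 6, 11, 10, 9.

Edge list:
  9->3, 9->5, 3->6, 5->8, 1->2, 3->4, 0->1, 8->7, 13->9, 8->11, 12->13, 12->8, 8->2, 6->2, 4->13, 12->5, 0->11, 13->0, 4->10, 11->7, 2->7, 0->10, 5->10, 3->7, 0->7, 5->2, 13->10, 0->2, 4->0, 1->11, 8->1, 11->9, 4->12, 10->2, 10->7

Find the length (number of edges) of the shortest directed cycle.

For each vertex v, BFS finds the shortest path from v back to v.
The shortest such closed walk is 13 → 9 → 3 → 4 → 13, length 4.

4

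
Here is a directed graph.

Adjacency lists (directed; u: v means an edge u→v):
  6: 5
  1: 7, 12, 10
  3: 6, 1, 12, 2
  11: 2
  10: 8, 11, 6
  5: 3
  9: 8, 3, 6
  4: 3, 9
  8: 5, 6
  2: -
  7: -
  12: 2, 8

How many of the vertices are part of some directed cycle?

7

A vertex is on a directed cycle iff it belongs to a strongly connected component of size ≥ 2 (or has a self-loop).
The vertices on cycles are {1, 3, 5, 6, 8, 10, 12} — 7 in total.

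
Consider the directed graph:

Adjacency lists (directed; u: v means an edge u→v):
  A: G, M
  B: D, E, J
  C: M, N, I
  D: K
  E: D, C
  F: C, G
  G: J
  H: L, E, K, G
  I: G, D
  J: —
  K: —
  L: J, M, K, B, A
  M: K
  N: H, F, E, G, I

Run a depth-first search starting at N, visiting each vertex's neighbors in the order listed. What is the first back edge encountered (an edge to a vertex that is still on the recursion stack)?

DFS from N (visiting each vertex's neighbors in the order listed); mark gray on enter, black on exit:
N gray
  H gray
    L gray
      J gray
      J black
      M gray
        K gray
        K black
      M black
      L→K: K black — skip
      B gray
        D gray
          D→K: K black — skip
        D black
        E gray
          E→D: D black — skip
          C gray
            C→M: M black — skip
            C→N: N is gray → back edge
First back edge: C → N.

C->N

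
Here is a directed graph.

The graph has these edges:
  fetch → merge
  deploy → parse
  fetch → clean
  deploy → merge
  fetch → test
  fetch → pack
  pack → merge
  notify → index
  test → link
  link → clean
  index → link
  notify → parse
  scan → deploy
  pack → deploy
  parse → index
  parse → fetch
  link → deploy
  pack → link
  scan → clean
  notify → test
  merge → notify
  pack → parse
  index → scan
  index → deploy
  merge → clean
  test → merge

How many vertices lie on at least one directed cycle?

A vertex is on a directed cycle iff it belongs to a strongly connected component of size ≥ 2 (or has a self-loop).
The vertices on cycles are {link, pack, scan, test, fetch, index, merge, parse, deploy, notify} — 10 in total.

10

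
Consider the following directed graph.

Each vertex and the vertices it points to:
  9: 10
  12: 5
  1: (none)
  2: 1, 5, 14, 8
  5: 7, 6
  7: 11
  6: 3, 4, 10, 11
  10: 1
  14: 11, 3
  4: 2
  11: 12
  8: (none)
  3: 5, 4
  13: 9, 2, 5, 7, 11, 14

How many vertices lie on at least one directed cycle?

9

A vertex is on a directed cycle iff it belongs to a strongly connected component of size ≥ 2 (or has a self-loop).
The vertices on cycles are {2, 3, 4, 5, 6, 7, 11, 12, 14} — 9 in total.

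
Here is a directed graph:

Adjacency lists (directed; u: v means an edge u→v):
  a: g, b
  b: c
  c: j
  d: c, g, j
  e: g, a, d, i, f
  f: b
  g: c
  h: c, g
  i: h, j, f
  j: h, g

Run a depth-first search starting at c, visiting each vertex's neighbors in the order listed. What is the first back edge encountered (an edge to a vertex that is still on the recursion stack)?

DFS from c (visiting each vertex's neighbors in the order listed); mark gray on enter, black on exit:
c gray
  j gray
    h gray
      h→c: c is gray → back edge
First back edge: h → c.

h->c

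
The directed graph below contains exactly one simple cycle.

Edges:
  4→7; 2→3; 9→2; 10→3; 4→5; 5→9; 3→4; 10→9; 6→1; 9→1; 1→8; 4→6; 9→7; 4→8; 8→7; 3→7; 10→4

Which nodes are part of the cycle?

DFS with gray/black marking from 4:
4 gray
  8 gray
    7 gray
    7 black
  8 black
  4→7: 7 black — skip
  5 gray
    9 gray
      9→7: 7 black — skip
      2 gray
        3 gray
          3→7: 7 black — skip
          3→4: 4 is gray → back edge
Back edge closes the cycle 4 → 5 → 9 → 2 → 3 → 4; its vertices are {2, 3, 4, 5, 9}.

2, 3, 4, 5, 9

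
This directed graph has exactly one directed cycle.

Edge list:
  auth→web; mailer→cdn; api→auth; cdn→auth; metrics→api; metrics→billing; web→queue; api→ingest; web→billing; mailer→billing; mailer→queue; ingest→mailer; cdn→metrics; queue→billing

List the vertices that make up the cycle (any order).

DFS with gray/black marking from cdn:
cdn gray
  auth gray
    web gray
      queue gray
        billing gray
        billing black
      queue black
      web→billing: billing black — skip
    web black
  auth black
  metrics gray
    api gray
      api→auth: auth black — skip
      ingest gray
        mailer gray
          mailer→billing: billing black — skip
          mailer→queue: queue black — skip
          mailer→cdn: cdn is gray → back edge
Back edge closes the cycle cdn → metrics → api → ingest → mailer → cdn; its vertices are {api, cdn, ingest, mailer, metrics}.

api, cdn, ingest, mailer, metrics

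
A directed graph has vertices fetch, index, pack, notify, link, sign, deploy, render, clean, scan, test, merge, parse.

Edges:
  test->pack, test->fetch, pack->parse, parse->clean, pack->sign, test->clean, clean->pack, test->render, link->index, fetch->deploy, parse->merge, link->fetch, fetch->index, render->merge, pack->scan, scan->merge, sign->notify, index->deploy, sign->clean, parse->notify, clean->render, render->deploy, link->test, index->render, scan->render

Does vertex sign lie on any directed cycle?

Yes

sign is on a cycle iff sign can reach itself via ≥1 edge.
sign → clean → pack → sign — yes.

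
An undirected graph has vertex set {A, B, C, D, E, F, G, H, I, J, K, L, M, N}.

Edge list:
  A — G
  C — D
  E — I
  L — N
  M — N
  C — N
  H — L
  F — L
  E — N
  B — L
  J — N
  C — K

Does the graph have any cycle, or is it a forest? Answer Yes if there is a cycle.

DFS, tracking each vertex's parent; an edge to a visited non-parent vertex closes a cycle.
Start from K:
visit K (parent –)
  visit C (parent K)
    visit N (parent C)
      visit E (parent N)
        visit I (parent E)
          I–E: parent, skip
        E–N: parent, skip
      visit M (parent N)
        M–N: parent, skip
      N–C: parent, skip
      visit L (parent N)
        visit B (parent L)
          B–L: parent, skip
        visit F (parent L)
          F–L: parent, skip
        L–N: parent, skip
        visit H (parent L)
          H–L: parent, skip
      visit J (parent N)
        J–N: parent, skip
    visit D (parent C)
      D–C: parent, skip
    C–K: parent, skip
visit A (parent –)
  visit G (parent A)
    G–A: parent, skip
No non-parent visited neighbor found — the graph is a forest.

No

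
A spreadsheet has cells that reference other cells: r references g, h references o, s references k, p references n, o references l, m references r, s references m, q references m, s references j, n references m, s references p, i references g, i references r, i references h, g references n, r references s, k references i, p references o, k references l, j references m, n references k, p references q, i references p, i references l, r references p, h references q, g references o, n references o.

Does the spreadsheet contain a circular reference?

Yes

DFS with white/gray/black marking, starting from j:
j gray
  m gray
    r gray
      g gray
        o gray
          l gray
          l black
        o black
        n gray
          k gray
            k→l: l black — skip
            i gray
              i→l: l black — skip
              i→g: g is gray → back edge
Back edge found, so a cycle exists: g → n → k → i → g.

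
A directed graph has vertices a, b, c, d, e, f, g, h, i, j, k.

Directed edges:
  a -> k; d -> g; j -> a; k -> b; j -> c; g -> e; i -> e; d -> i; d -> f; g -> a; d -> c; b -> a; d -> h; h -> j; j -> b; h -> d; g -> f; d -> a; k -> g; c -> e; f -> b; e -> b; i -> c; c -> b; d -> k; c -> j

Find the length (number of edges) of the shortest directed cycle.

2

For each vertex v, BFS finds the shortest path from v back to v.
The shortest such closed walk is d → h → d, length 2.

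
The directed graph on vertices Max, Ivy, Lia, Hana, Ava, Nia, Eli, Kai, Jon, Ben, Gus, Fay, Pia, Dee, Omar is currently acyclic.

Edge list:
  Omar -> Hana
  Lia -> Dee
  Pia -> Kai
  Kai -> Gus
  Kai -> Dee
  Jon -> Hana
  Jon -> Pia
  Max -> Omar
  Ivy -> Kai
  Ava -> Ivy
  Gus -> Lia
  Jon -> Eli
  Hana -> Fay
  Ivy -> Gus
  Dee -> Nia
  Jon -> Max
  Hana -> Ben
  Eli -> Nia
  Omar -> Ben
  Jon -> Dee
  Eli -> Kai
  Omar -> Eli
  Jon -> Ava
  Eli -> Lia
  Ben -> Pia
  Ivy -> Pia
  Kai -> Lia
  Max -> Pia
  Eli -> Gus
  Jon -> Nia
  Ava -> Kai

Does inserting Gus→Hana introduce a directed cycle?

Yes

Adding Gus→Hana creates a cycle iff Hana can already reach Gus.
Path from Hana: Hana → Ben → Pia → Kai → Gus.
So Hana → … → Gus → Hana is a cycle.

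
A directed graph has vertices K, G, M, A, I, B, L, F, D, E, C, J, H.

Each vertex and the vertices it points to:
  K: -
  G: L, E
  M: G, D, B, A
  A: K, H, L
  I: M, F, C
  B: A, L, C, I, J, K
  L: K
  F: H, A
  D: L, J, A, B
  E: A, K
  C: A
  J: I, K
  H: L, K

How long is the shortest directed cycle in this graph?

3

For each vertex v, BFS finds the shortest path from v back to v.
The shortest such closed walk is I → M → B → I, length 3.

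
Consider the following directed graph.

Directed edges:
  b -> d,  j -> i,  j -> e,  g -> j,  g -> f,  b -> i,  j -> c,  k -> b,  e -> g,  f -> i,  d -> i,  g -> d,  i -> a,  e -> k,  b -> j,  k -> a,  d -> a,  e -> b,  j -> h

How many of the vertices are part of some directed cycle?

A vertex is on a directed cycle iff it belongs to a strongly connected component of size ≥ 2 (or has a self-loop).
The vertices on cycles are {b, e, g, j, k} — 5 in total.

5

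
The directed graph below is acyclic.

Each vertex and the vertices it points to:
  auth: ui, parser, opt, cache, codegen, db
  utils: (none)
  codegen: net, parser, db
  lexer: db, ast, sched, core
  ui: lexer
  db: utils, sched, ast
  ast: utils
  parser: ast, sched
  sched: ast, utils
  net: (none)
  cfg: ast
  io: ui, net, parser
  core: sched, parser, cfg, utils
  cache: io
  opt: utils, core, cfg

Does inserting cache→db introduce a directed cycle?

No

Adding cache→db creates a cycle iff db can already reach cache.
Explore from db: no path reaches cache. The graph stays acyclic.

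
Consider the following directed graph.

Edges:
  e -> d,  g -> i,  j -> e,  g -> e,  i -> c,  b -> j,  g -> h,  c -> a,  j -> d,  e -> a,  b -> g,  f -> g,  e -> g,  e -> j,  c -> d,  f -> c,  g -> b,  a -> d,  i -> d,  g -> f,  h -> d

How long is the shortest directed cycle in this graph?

For each vertex v, BFS finds the shortest path from v back to v.
The shortest such closed walk is f → g → f, length 2.

2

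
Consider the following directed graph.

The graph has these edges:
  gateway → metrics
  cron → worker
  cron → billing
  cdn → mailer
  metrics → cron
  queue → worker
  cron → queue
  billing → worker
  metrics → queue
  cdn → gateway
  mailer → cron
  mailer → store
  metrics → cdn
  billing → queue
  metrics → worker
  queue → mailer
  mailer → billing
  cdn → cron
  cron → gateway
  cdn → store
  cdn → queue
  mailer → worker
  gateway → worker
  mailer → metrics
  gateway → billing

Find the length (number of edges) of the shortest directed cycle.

For each vertex v, BFS finds the shortest path from v back to v.
The shortest such closed walk is cdn → gateway → metrics → cdn, length 3.

3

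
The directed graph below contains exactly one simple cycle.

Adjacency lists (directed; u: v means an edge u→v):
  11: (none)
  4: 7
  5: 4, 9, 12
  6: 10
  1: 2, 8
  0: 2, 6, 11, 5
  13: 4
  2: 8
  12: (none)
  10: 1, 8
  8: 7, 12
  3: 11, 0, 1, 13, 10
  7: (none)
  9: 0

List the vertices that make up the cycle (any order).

0, 5, 9

DFS with gray/black marking from 0:
0 gray
  2 gray
    8 gray
      7 gray
      7 black
      12 gray
      12 black
    8 black
  2 black
  6 gray
    10 gray
      1 gray
        1→2: 2 black — skip
        1→8: 8 black — skip
      1 black
      10→8: 8 black — skip
    10 black
  6 black
  11 gray
  11 black
  5 gray
    4 gray
      4→7: 7 black — skip
    4 black
    9 gray
      9→0: 0 is gray → back edge
Back edge closes the cycle 0 → 5 → 9 → 0; its vertices are {0, 5, 9}.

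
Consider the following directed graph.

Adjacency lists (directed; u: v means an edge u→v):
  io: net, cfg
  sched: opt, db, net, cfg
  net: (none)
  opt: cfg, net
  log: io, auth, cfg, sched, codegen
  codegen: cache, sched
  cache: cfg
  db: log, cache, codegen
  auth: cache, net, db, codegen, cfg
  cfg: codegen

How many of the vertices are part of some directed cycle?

A vertex is on a directed cycle iff it belongs to a strongly connected component of size ≥ 2 (or has a self-loop).
The vertices on cycles are {db, io, cfg, log, opt, auth, cache, sched, codegen} — 9 in total.

9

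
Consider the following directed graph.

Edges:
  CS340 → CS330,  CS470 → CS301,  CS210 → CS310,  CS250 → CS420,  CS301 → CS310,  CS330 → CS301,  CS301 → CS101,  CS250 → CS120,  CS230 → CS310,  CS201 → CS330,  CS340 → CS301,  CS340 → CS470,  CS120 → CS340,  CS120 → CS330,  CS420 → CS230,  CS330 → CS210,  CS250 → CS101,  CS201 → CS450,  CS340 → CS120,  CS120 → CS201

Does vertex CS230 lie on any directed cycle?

No

CS230 lies on a cycle iff there is a path from CS230 back to itself.
Exploring from CS230, it never reaches itself; equivalently, its strongly connected component is a singleton.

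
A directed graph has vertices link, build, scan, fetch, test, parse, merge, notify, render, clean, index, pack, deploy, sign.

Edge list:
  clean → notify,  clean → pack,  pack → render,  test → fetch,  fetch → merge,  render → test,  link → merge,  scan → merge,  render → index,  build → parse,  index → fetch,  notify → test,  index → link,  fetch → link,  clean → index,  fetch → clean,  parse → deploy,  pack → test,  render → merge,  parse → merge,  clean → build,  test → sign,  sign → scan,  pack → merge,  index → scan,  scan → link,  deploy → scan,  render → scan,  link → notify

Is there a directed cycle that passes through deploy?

deploy is on a cycle iff deploy can reach itself via ≥1 edge.
deploy → scan → link → notify → test → fetch → clean → build → parse → deploy — yes.

Yes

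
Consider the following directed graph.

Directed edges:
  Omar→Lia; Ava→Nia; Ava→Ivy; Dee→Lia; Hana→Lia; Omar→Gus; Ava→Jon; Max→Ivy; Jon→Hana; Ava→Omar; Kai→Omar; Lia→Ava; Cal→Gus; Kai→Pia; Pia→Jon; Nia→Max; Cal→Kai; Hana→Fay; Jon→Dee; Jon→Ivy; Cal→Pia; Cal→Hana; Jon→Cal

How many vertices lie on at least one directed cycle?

A vertex is on a directed cycle iff it belongs to a strongly connected component of size ≥ 2 (or has a self-loop).
The vertices on cycles are {Ava, Cal, Dee, Jon, Kai, Lia, Pia, Hana, Omar} — 9 in total.

9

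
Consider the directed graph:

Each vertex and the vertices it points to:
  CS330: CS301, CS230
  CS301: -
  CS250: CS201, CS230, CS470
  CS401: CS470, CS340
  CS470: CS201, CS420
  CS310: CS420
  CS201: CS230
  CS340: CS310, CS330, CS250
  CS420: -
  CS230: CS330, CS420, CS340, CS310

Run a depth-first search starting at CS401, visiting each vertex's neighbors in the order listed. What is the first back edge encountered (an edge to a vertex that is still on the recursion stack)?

CS330→CS230

DFS from CS401 (visiting each vertex's neighbors in the order listed); mark gray on enter, black on exit:
CS401 gray
  CS470 gray
    CS201 gray
      CS230 gray
        CS330 gray
          CS301 gray
          CS301 black
          CS330→CS230: CS230 is gray → back edge
First back edge: CS330 → CS230.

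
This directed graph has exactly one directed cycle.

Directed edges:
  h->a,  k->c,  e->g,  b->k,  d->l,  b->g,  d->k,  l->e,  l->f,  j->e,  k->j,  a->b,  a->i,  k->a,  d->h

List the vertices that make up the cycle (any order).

a, b, k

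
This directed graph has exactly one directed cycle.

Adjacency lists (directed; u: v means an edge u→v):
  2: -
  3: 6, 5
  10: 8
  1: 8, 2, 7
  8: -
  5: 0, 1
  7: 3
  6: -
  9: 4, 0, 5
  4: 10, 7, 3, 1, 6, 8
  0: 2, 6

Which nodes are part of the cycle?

DFS with gray/black marking from 5:
5 gray
  0 gray
    2 gray
    2 black
    6 gray
    6 black
  0 black
  1 gray
    8 gray
    8 black
    1→2: 2 black — skip
    7 gray
      3 gray
        3→6: 6 black — skip
        3→5: 5 is gray → back edge
Back edge closes the cycle 5 → 1 → 7 → 3 → 5; its vertices are {1, 3, 5, 7}.

1, 3, 5, 7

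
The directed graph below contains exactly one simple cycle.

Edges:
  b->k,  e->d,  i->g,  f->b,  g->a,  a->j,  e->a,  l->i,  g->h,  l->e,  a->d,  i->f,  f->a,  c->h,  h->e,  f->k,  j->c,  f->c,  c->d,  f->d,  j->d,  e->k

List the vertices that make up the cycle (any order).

a, c, e, h, j

DFS with gray/black marking from h:
h gray
  e gray
    k gray
    k black
    d gray
    d black
    a gray
      a→d: d black — skip
      j gray
        j→d: d black — skip
        c gray
          c→d: d black — skip
          c→h: h is gray → back edge
Back edge closes the cycle h → e → a → j → c → h; its vertices are {a, c, e, h, j}.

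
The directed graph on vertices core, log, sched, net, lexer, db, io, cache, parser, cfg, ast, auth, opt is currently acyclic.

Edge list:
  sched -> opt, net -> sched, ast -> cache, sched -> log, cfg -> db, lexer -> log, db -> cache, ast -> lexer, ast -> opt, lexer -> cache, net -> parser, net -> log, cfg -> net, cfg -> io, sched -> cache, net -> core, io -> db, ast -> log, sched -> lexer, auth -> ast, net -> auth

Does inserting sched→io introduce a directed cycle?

Adding sched→io creates a cycle iff io can already reach sched.
Explore from io: no path reaches sched. The graph stays acyclic.

No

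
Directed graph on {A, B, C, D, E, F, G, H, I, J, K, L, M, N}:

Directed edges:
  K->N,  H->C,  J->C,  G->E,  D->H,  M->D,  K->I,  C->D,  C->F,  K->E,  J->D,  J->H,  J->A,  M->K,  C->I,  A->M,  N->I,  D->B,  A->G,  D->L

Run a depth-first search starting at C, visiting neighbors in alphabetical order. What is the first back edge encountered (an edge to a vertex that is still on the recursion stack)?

H→C

DFS from C (visiting neighbors in alphabetical order); mark gray on enter, black on exit:
C gray
  D gray
    B gray
    B black
    H gray
      H→C: C is gray → back edge
First back edge: H → C.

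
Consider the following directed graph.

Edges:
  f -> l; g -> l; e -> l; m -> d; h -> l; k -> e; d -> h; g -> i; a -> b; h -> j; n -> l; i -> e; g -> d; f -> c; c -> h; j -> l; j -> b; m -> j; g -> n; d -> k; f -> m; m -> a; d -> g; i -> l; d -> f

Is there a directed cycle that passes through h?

h lies on a cycle iff there is a path from h back to itself.
Exploring from h, it never reaches itself; equivalently, its strongly connected component is a singleton.

No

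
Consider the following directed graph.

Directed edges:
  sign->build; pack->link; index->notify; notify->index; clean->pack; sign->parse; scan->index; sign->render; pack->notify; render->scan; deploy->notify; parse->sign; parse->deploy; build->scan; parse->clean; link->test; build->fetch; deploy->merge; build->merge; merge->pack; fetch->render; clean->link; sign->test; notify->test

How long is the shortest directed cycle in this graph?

2

For each vertex v, BFS finds the shortest path from v back to v.
The shortest such closed walk is parse → sign → parse, length 2.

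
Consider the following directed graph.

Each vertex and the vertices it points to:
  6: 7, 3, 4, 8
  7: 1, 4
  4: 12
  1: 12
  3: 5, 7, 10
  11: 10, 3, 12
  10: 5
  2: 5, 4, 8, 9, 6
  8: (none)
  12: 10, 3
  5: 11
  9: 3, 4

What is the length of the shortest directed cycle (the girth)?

For each vertex v, BFS finds the shortest path from v back to v.
The shortest such closed walk is 5 → 11 → 10 → 5, length 3.

3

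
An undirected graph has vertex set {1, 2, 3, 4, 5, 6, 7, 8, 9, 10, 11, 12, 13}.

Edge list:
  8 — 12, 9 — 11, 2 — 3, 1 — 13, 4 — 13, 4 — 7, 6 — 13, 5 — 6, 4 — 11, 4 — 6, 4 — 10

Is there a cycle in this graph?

DFS, tracking each vertex's parent; an edge to a visited non-parent vertex closes a cycle.
Start from 3:
visit 3 (parent –)
  visit 2 (parent 3)
    2–3: parent, skip
visit 1 (parent –)
  visit 13 (parent 1)
    visit 4 (parent 13)
      4–13: parent, skip
      visit 7 (parent 4)
        7–4: parent, skip
      visit 6 (parent 4)
        visit 5 (parent 6)
          5–6: parent, skip
        6–13: 13 visited and ≠ parent → cycle
Cycle: 13 – 4 – 6 – 13.

Yes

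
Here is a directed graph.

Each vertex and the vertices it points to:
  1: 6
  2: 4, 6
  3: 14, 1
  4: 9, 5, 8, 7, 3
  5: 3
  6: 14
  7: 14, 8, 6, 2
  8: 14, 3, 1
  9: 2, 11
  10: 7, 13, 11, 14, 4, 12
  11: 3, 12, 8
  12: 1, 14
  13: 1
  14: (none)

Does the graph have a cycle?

DFS with white/gray/black marking, starting from 13:
13 gray
  1 gray
    6 gray
      14 gray
      14 black
    6 black
  1 black
13 black
2 gray
  4 gray
    9 gray
      9→2: 2 is gray → back edge
Back edge found, so a cycle exists: 2 → 4 → 9 → 2.

Yes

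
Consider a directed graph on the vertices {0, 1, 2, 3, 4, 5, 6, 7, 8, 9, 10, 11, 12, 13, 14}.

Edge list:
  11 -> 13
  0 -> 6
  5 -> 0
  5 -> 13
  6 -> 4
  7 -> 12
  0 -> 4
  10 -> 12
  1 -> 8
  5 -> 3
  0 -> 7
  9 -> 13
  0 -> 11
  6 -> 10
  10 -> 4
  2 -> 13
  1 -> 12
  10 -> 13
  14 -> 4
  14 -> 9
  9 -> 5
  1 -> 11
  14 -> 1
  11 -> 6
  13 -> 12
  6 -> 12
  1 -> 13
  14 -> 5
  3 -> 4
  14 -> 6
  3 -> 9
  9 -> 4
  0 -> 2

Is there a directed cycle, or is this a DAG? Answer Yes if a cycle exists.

DFS with white/gray/black marking, starting from 12:
12 gray
12 black
0 gray
  2 gray
    13 gray
      13→12: 12 black — skip
    13 black
  2 black
  4 gray
  4 black
  6 gray
    6→4: 4 black — skip
    6→12: 12 black — skip
    10 gray
      10→12: 12 black — skip
      10→4: 4 black — skip
      10→13: 13 black — skip
    10 black
  6 black
  7 gray
    7→12: 12 black — skip
  7 black
  11 gray
    11→6: 6 black — skip
    11→13: 13 black — skip
  11 black
0 black
1 gray
  1→13: 13 black — skip
  1→11: 11 black — skip
  1→12: 12 black — skip
  8 gray
  8 black
1 black
3 gray
  9 gray
    9→4: 4 black — skip
    9→13: 13 black — skip
    5 gray
      5→13: 13 black — skip
      5→0: 0 black — skip
      5→3: 3 is gray → back edge
Back edge found, so a cycle exists: 3 → 9 → 5 → 3.

Yes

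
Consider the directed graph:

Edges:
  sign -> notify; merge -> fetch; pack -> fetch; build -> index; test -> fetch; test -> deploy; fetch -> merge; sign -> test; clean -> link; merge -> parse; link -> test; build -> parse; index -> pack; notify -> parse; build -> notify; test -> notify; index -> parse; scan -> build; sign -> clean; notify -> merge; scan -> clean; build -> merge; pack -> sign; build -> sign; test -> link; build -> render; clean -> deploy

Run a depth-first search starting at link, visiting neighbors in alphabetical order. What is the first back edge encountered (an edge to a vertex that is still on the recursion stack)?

merge→fetch

DFS from link (visiting neighbors in alphabetical order); mark gray on enter, black on exit:
link gray
  test gray
    deploy gray
    deploy black
    fetch gray
      merge gray
        merge→fetch: fetch is gray → back edge
First back edge: merge → fetch.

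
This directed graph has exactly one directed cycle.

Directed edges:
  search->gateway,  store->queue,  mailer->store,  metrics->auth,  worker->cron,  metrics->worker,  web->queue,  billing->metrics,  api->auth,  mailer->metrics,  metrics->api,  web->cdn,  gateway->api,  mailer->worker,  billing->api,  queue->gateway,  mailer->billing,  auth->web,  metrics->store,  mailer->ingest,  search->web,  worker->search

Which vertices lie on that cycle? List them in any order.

DFS with gray/black marking from api:
api gray
  auth gray
    web gray
      queue gray
        gateway gray
          gateway→api: api is gray → back edge
Back edge closes the cycle api → auth → web → queue → gateway → api; its vertices are {api, web, auth, queue, gateway}.

api, web, auth, queue, gateway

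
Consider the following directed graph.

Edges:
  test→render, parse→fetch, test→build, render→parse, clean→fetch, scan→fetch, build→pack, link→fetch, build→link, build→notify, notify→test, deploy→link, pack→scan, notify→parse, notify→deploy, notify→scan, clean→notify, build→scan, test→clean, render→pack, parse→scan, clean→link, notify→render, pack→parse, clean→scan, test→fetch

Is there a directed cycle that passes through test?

Yes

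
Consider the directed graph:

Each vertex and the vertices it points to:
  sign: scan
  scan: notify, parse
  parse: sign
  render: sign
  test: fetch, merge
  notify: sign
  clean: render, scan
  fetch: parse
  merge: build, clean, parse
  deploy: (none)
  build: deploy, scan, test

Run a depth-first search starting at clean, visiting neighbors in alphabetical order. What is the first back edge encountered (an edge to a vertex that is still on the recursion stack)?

notify→sign

DFS from clean (visiting neighbors in alphabetical order); mark gray on enter, black on exit:
clean gray
  render gray
    sign gray
      scan gray
        notify gray
          notify→sign: sign is gray → back edge
First back edge: notify → sign.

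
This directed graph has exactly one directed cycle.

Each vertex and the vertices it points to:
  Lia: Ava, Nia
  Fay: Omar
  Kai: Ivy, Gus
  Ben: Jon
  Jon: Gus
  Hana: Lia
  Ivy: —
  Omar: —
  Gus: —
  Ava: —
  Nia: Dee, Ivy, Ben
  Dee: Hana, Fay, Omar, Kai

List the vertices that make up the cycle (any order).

DFS with gray/black marking from Lia:
Lia gray
  Ava gray
  Ava black
  Nia gray
    Dee gray
      Hana gray
        Hana→Lia: Lia is gray → back edge
Back edge closes the cycle Lia → Nia → Dee → Hana → Lia; its vertices are {Dee, Lia, Nia, Hana}.

Dee, Lia, Nia, Hana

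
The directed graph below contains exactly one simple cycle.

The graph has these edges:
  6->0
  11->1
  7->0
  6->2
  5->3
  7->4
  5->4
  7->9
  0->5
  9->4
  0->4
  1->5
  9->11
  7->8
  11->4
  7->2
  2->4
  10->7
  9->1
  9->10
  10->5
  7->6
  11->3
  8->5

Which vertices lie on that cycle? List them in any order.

DFS with gray/black marking from 10:
10 gray
  5 gray
    4 gray
    4 black
    3 gray
    3 black
  5 black
  7 gray
    9 gray
      11 gray
        11→3: 3 black — skip
        1 gray
          1→5: 5 black — skip
        1 black
        11→4: 4 black — skip
      11 black
      9→4: 4 black — skip
      9→1: 1 black — skip
      9→10: 10 is gray → back edge
Back edge closes the cycle 10 → 7 → 9 → 10; its vertices are {7, 9, 10}.

7, 9, 10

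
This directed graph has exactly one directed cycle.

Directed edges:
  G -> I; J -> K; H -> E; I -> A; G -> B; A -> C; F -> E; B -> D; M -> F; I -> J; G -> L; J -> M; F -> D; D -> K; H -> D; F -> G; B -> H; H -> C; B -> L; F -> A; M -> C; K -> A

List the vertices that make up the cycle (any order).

F, G, I, J, M

DFS with gray/black marking from G:
G gray
  I gray
    A gray
      C gray
      C black
    A black
    J gray
      K gray
        K→A: A black — skip
      K black
      M gray
        M→C: C black — skip
        F gray
          E gray
          E black
          F→G: G is gray → back edge
Back edge closes the cycle G → I → J → M → F → G; its vertices are {F, G, I, J, M}.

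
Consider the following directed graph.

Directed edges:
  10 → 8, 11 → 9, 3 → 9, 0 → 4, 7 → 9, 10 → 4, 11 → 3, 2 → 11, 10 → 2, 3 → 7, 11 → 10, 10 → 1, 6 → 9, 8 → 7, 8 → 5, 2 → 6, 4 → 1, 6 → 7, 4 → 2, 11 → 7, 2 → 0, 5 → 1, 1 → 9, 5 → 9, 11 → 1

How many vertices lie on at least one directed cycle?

5

A vertex is on a directed cycle iff it belongs to a strongly connected component of size ≥ 2 (or has a self-loop).
The vertices on cycles are {0, 2, 4, 10, 11} — 5 in total.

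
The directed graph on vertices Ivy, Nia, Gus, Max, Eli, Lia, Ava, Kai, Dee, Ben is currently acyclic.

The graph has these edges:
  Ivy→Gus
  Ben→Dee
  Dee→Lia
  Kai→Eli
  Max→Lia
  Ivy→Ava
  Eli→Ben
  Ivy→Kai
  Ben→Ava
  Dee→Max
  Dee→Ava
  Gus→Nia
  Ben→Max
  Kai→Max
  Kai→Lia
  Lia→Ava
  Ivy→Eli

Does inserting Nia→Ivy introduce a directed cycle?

Yes

Adding Nia→Ivy creates a cycle iff Ivy can already reach Nia.
Path from Ivy: Ivy → Gus → Nia.
So Ivy → … → Nia → Ivy is a cycle.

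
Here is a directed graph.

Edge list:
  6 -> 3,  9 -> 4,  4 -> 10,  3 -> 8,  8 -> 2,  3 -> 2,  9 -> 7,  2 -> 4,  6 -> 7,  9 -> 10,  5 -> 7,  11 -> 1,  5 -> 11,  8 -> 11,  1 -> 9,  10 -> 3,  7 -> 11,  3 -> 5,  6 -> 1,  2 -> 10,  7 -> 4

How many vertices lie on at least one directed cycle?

A vertex is on a directed cycle iff it belongs to a strongly connected component of size ≥ 2 (or has a self-loop).
The vertices on cycles are {1, 2, 3, 4, 5, 7, 8, 9, 10, 11} — 10 in total.

10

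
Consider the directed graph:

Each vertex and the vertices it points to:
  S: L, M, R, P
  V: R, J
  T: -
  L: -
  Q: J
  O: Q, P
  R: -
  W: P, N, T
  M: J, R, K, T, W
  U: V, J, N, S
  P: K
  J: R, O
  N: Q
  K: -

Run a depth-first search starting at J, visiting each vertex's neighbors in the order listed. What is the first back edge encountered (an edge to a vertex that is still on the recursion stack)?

Q→J

DFS from J (visiting each vertex's neighbors in the order listed); mark gray on enter, black on exit:
J gray
  R gray
  R black
  O gray
    Q gray
      Q→J: J is gray → back edge
First back edge: Q → J.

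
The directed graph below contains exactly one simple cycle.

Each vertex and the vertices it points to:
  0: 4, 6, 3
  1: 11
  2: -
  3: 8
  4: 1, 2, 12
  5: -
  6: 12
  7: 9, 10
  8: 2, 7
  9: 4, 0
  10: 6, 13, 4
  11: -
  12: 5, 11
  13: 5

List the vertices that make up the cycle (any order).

DFS with gray/black marking from 8:
8 gray
  2 gray
  2 black
  7 gray
    9 gray
      4 gray
        1 gray
          11 gray
          11 black
        1 black
        4→2: 2 black — skip
        12 gray
          5 gray
          5 black
          12→11: 11 black — skip
        12 black
      4 black
      0 gray
        0→4: 4 black — skip
        6 gray
          6→12: 12 black — skip
        6 black
        3 gray
          3→8: 8 is gray → back edge
Back edge closes the cycle 8 → 7 → 9 → 0 → 3 → 8; its vertices are {0, 3, 7, 8, 9}.

0, 3, 7, 8, 9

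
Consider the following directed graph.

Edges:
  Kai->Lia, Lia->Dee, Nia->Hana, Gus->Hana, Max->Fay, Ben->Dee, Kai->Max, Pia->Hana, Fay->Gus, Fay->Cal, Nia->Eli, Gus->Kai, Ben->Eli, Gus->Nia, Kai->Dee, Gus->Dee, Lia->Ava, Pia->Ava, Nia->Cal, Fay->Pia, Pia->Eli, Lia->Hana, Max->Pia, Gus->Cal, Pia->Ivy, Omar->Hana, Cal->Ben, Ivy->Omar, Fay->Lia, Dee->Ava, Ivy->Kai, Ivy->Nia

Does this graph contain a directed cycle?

DFS with white/gray/black marking, starting from Omar:
Omar gray
  Hana gray
  Hana black
Omar black
Eli gray
Eli black
Pia gray
  Ivy gray
    Ivy→Omar: Omar black — skip
    Kai gray
      Lia gray
        Ava gray
        Ava black
        Lia→Hana: Hana black — skip
        Dee gray
          Dee→Ava: Ava black — skip
        Dee black
      Lia black
      Kai→Dee: Dee black — skip
      Max gray
        Fay gray
          Fay→Pia: Pia is gray → back edge
Back edge found, so a cycle exists: Pia → Ivy → Kai → Max → Fay → Pia.

Yes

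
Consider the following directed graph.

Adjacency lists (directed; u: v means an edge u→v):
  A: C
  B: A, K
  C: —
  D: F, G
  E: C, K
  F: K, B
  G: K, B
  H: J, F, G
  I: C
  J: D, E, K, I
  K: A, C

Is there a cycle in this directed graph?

DFS with white/gray/black marking, starting from H:
H gray
  J gray
    D gray
      F gray
        K gray
          A gray
            C gray
            C black
          A black
          K→C: C black — skip
        K black
        B gray
          B→A: A black — skip
          B→K: K black — skip
        B black
      F black
      G gray
        G→K: K black — skip
        G→B: B black — skip
      G black
    D black
    E gray
      E→C: C black — skip
      E→K: K black — skip
    E black
    J→K: K black — skip
    I gray
      I→C: C black — skip
    I black
  J black
  H→F: F black — skip
  H→G: G black — skip
H black
Every edge goes to a white or black vertex — no back edge, so the graph is acyclic.

No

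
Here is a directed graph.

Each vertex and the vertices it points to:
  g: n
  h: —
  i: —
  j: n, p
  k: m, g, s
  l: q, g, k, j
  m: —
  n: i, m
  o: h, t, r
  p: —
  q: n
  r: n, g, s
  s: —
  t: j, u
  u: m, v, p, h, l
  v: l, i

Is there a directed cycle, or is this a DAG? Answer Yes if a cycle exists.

No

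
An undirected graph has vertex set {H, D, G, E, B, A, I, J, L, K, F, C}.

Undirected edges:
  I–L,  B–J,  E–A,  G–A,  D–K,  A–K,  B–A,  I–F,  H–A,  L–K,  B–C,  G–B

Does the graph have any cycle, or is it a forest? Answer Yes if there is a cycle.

DFS, tracking each vertex's parent; an edge to a visited non-parent vertex closes a cycle.
Start from B:
visit B (parent –)
  visit G (parent B)
    G–B: parent, skip
    visit A (parent G)
      visit E (parent A)
        E–A: parent, skip
      A–G: parent, skip
      visit H (parent A)
        H–A: parent, skip
      A–B: B visited and ≠ parent → cycle
Cycle: B – G – A – B.

Yes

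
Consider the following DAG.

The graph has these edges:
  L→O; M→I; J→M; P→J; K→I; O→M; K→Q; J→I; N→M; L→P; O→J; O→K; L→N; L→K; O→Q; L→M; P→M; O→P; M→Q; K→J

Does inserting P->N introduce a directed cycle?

No

Adding P→N creates a cycle iff N can already reach P.
Explore from N: no path reaches P. The graph stays acyclic.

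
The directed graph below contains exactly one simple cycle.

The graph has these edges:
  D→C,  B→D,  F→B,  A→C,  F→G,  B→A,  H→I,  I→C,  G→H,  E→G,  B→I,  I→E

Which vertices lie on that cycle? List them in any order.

E, G, H, I

DFS with gray/black marking from G:
G gray
  H gray
    I gray
      E gray
        E→G: G is gray → back edge
Back edge closes the cycle G → H → I → E → G; its vertices are {E, G, H, I}.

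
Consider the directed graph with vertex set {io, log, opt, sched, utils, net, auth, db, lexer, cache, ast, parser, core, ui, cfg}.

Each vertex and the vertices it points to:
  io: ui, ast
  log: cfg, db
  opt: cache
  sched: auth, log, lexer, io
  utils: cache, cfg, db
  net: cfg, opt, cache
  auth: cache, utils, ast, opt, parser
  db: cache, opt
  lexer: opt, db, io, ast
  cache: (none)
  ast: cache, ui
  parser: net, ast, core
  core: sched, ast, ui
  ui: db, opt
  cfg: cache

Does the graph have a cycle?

Yes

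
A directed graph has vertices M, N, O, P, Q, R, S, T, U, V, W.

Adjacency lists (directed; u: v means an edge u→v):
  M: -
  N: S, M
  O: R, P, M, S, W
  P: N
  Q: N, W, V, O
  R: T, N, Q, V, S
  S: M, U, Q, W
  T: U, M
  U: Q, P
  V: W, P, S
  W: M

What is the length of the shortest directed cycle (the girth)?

3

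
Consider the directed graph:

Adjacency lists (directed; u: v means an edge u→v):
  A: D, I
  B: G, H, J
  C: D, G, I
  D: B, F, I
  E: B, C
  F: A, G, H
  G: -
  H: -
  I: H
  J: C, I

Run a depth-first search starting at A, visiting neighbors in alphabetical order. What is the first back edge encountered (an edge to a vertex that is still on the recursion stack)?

DFS from A (visiting neighbors in alphabetical order); mark gray on enter, black on exit:
A gray
  D gray
    B gray
      G gray
      G black
      H gray
      H black
      J gray
        C gray
          C→D: D is gray → back edge
First back edge: C → D.

C->D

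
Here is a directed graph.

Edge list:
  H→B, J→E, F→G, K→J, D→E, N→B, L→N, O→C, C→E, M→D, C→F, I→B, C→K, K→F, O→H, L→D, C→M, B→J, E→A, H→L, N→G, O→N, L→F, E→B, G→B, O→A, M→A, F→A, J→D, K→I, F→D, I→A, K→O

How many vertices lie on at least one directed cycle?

A vertex is on a directed cycle iff it belongs to a strongly connected component of size ≥ 2 (or has a self-loop).
The vertices on cycles are {B, C, D, E, J, K, O} — 7 in total.

7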